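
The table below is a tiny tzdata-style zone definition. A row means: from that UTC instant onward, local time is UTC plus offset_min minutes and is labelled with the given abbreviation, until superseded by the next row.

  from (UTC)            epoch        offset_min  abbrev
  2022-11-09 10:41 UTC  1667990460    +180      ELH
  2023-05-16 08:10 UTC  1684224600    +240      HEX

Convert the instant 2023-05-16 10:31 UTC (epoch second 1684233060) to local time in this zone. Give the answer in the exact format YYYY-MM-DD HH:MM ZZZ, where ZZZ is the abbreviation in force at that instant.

Query: 2023-05-16 10:31 UTC
Rule 2/2 (HEX, +04:00): 2023-05-16 08:10 UTC ≤ query < +∞
10·60 + 31 + 240 = 871 min
871 = 0·1440 + 871; 871 = 14·60 + 31 → 14:31, same day
→ 2023-05-16 14:31 HEX

2023-05-16 14:31 HEX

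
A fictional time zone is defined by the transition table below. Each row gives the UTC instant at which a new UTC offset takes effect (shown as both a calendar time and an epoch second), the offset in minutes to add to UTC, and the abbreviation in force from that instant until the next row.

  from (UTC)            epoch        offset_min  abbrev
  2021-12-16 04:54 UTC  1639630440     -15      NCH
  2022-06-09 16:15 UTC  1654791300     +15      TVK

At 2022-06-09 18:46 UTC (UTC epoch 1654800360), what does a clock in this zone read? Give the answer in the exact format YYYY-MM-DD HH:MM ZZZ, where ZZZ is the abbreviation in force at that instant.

Query: 2022-06-09 18:46 UTC
Rule 2/2 (TVK, +00:15): 2022-06-09 16:15 UTC ≤ query < +∞
18·60 + 46 + 15 = 1141 min
1141 = 0·1440 + 1141; 1141 = 19·60 + 1 → 19:01, same day
→ 2022-06-09 19:01 TVK

2022-06-09 19:01 TVK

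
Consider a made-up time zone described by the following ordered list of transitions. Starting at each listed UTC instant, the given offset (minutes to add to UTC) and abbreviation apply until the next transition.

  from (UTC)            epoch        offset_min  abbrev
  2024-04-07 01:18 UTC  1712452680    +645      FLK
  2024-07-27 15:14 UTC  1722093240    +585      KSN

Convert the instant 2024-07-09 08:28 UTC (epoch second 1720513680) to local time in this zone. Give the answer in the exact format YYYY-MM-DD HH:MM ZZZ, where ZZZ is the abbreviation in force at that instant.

Query: 2024-07-09 08:28 UTC
Rule 1/2 (FLK, +10:45): 2024-04-07 01:18 UTC ≤ query < 2024-07-27 15:14 UTC
8·60 + 28 + 645 = 1153 min
1153 = 0·1440 + 1153; 1153 = 19·60 + 13 → 19:13, same day
→ 2024-07-09 19:13 FLK

2024-07-09 19:13 FLK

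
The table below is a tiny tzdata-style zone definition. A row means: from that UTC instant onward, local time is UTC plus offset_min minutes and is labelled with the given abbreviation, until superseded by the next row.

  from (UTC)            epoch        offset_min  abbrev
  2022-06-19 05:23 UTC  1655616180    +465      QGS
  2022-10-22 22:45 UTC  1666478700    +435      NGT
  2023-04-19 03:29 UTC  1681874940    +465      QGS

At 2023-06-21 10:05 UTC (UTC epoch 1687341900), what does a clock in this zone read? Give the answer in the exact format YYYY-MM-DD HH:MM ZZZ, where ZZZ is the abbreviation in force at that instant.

Query: 2023-06-21 10:05 UTC
Rule 3/3 (QGS, +07:45): 2023-04-19 03:29 UTC ≤ query < +∞
10·60 + 5 + 465 = 1070 min
1070 = 0·1440 + 1070; 1070 = 17·60 + 50 → 17:50, same day
→ 2023-06-21 17:50 QGS

2023-06-21 17:50 QGS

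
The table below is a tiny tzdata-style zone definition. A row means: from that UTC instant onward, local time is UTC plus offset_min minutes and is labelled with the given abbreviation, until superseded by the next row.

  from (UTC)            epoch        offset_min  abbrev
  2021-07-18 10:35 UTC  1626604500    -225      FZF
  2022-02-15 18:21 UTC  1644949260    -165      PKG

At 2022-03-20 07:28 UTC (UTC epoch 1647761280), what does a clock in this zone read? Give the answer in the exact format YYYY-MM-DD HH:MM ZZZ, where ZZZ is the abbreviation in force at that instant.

Query: 2022-03-20 07:28 UTC
Rule 2/2 (PKG, -02:45): 2022-02-15 18:21 UTC ≤ query < +∞
7·60 + 28 - 165 = 283 min
283 = 0·1440 + 283; 283 = 4·60 + 43 → 04:43, same day
→ 2022-03-20 04:43 PKG

2022-03-20 04:43 PKG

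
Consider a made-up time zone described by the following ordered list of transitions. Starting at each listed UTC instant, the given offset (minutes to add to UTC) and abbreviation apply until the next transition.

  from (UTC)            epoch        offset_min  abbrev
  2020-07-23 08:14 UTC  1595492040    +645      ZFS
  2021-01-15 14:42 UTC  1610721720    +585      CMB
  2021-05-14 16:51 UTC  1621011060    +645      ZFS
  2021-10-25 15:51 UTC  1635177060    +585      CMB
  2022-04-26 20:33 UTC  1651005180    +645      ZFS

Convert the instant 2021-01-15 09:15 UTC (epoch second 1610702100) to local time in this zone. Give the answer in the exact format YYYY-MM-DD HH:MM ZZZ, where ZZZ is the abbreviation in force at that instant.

Query: 2021-01-15 09:15 UTC
Rule 1/5 (ZFS, +10:45): 2020-07-23 08:14 UTC ≤ query < 2021-01-15 14:42 UTC
9·60 + 15 + 645 = 1200 min
1200 = 0·1440 + 1200; 1200 = 20·60 + 0 → 20:00, same day
→ 2021-01-15 20:00 ZFS

2021-01-15 20:00 ZFS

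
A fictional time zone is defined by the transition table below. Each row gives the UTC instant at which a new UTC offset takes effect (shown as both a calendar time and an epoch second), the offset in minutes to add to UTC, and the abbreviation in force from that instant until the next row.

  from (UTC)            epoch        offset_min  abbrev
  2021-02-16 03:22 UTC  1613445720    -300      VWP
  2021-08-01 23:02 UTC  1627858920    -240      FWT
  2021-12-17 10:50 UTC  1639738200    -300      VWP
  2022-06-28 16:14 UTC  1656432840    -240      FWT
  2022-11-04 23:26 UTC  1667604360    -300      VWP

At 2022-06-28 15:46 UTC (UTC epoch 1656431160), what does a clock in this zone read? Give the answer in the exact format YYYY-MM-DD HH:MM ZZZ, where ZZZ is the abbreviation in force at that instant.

Query: 2022-06-28 15:46 UTC
Rule 3/5 (VWP, -05:00): 2021-12-17 10:50 UTC ≤ query < 2022-06-28 16:14 UTC
15·60 + 46 - 300 = 646 min
646 = 0·1440 + 646; 646 = 10·60 + 46 → 10:46, same day
→ 2022-06-28 10:46 VWP

2022-06-28 10:46 VWP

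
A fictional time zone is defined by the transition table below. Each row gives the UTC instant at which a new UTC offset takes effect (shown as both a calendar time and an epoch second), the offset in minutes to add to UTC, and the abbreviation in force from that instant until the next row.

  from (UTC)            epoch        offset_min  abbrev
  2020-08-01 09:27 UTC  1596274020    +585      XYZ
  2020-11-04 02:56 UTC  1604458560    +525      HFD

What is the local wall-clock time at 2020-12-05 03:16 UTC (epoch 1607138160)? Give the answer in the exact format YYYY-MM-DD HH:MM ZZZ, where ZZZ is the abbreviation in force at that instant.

Query: 2020-12-05 03:16 UTC
Rule 2/2 (HFD, +08:45): 2020-11-04 02:56 UTC ≤ query < +∞
3·60 + 16 + 525 = 721 min
721 = 0·1440 + 721; 721 = 12·60 + 1 → 12:01, same day
→ 2020-12-05 12:01 HFD

2020-12-05 12:01 HFD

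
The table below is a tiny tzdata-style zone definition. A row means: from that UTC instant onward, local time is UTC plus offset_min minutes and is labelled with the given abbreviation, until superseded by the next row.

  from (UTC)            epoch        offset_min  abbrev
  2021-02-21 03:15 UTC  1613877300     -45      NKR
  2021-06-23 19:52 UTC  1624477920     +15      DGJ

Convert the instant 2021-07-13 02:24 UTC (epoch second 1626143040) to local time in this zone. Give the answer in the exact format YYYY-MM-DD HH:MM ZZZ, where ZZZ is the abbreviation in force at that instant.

Query: 2021-07-13 02:24 UTC
Rule 2/2 (DGJ, +00:15): 2021-06-23 19:52 UTC ≤ query < +∞
2·60 + 24 + 15 = 159 min
159 = 0·1440 + 159; 159 = 2·60 + 39 → 02:39, same day
→ 2021-07-13 02:39 DGJ

2021-07-13 02:39 DGJ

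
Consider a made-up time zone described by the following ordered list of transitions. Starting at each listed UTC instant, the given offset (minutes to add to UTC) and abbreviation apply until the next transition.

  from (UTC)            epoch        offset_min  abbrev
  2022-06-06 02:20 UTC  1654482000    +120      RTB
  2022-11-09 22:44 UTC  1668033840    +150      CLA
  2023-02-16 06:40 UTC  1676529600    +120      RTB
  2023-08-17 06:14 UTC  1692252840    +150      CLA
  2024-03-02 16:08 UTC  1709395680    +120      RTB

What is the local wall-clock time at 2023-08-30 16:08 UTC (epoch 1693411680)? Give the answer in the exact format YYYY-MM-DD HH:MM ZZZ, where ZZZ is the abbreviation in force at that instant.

2023-08-30 18:38 CLA

Query: 2023-08-30 16:08 UTC
Rule 4/5 (CLA, +02:30): 2023-08-17 06:14 UTC ≤ query < 2024-03-02 16:08 UTC
16·60 + 8 + 150 = 1118 min
1118 = 0·1440 + 1118; 1118 = 18·60 + 38 → 18:38, same day
→ 2023-08-30 18:38 CLA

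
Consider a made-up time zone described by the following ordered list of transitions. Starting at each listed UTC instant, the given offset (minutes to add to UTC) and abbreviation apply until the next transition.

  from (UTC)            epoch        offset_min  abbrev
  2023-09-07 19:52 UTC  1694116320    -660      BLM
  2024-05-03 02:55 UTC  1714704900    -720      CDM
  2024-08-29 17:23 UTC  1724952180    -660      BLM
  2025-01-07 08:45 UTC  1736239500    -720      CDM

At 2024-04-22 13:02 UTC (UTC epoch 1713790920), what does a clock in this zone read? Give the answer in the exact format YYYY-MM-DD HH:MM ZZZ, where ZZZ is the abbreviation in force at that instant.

2024-04-22 02:02 BLM

Query: 2024-04-22 13:02 UTC
Rule 1/4 (BLM, -11:00): 2023-09-07 19:52 UTC ≤ query < 2024-05-03 02:55 UTC
13·60 + 2 - 660 = 122 min
122 = 0·1440 + 122; 122 = 2·60 + 2 → 02:02, same day
→ 2024-04-22 02:02 BLM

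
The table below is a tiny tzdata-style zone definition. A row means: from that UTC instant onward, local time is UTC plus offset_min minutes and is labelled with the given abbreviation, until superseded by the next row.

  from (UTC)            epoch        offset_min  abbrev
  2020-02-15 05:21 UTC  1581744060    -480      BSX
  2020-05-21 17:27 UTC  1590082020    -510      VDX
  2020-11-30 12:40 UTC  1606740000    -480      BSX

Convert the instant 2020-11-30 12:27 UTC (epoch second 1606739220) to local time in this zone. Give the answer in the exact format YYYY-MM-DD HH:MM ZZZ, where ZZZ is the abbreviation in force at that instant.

2020-11-30 03:57 VDX

Query: 2020-11-30 12:27 UTC
Rule 2/3 (VDX, -08:30): 2020-05-21 17:27 UTC ≤ query < 2020-11-30 12:40 UTC
12·60 + 27 - 510 = 237 min
237 = 0·1440 + 237; 237 = 3·60 + 57 → 03:57, same day
→ 2020-11-30 03:57 VDX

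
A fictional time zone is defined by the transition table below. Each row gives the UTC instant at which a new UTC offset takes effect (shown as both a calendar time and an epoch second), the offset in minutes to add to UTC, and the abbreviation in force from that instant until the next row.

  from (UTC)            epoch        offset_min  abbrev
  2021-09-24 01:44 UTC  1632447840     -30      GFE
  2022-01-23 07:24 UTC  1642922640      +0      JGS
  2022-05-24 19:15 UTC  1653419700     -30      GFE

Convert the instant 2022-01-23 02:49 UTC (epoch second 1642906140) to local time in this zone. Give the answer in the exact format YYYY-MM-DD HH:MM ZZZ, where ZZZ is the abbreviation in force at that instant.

2022-01-23 02:19 GFE

Query: 2022-01-23 02:49 UTC
Rule 1/3 (GFE, -00:30): 2021-09-24 01:44 UTC ≤ query < 2022-01-23 07:24 UTC
2·60 + 49 - 30 = 139 min
139 = 0·1440 + 139; 139 = 2·60 + 19 → 02:19, same day
→ 2022-01-23 02:19 GFE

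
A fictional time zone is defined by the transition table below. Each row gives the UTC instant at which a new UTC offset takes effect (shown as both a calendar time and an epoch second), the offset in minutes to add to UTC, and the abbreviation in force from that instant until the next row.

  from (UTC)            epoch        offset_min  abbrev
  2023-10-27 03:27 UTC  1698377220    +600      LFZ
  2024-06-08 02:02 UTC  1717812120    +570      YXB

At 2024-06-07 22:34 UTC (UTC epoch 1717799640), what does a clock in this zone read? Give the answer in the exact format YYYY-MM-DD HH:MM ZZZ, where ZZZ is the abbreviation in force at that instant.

Query: 2024-06-07 22:34 UTC
Rule 1/2 (LFZ, +10:00): 2023-10-27 03:27 UTC ≤ query < 2024-06-08 02:02 UTC
22·60 + 34 + 600 = 1954 min
1954 = 1·1440 + 514; 514 = 8·60 + 34 → 08:34, 2024-06-07 + 1 day = 2024-06-08
→ 2024-06-08 08:34 LFZ

2024-06-08 08:34 LFZ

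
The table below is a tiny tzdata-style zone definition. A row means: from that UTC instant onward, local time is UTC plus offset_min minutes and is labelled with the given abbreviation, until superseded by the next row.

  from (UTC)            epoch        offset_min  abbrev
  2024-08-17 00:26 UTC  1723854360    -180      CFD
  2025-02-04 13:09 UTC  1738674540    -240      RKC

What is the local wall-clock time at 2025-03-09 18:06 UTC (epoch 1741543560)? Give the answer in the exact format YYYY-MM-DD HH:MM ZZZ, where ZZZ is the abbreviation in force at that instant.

Query: 2025-03-09 18:06 UTC
Rule 2/2 (RKC, -04:00): 2025-02-04 13:09 UTC ≤ query < +∞
18·60 + 6 - 240 = 846 min
846 = 0·1440 + 846; 846 = 14·60 + 6 → 14:06, same day
→ 2025-03-09 14:06 RKC

2025-03-09 14:06 RKC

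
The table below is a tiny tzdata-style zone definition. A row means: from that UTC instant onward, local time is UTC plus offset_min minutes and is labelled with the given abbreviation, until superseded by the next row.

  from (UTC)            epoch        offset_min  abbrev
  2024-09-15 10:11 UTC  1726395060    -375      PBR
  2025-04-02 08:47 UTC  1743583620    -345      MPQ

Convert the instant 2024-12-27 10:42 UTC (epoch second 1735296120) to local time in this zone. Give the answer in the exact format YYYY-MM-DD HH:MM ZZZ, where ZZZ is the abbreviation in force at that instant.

2024-12-27 04:27 PBR

Query: 2024-12-27 10:42 UTC
Rule 1/2 (PBR, -06:15): 2024-09-15 10:11 UTC ≤ query < 2025-04-02 08:47 UTC
10·60 + 42 - 375 = 267 min
267 = 0·1440 + 267; 267 = 4·60 + 27 → 04:27, same day
→ 2024-12-27 04:27 PBR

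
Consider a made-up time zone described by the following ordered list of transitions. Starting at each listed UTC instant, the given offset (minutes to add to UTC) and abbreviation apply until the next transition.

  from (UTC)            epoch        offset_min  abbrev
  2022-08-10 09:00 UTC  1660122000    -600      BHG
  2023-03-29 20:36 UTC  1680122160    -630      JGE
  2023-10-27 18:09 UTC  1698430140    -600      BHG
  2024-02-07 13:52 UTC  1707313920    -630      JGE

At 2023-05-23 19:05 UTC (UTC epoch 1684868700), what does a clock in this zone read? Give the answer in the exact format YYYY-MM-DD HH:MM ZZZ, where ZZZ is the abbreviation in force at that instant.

Query: 2023-05-23 19:05 UTC
Rule 2/4 (JGE, -10:30): 2023-03-29 20:36 UTC ≤ query < 2023-10-27 18:09 UTC
19·60 + 5 - 630 = 515 min
515 = 0·1440 + 515; 515 = 8·60 + 35 → 08:35, same day
→ 2023-05-23 08:35 JGE

2023-05-23 08:35 JGE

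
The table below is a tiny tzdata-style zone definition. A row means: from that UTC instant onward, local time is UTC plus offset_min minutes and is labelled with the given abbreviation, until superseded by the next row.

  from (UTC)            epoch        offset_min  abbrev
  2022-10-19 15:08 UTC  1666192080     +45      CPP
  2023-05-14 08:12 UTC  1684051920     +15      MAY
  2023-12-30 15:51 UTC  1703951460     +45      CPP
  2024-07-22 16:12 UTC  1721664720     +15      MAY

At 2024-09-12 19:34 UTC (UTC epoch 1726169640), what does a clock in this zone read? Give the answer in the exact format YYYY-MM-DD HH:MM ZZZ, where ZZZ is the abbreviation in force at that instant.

2024-09-12 19:49 MAY

Query: 2024-09-12 19:34 UTC
Rule 4/4 (MAY, +00:15): 2024-07-22 16:12 UTC ≤ query < +∞
19·60 + 34 + 15 = 1189 min
1189 = 0·1440 + 1189; 1189 = 19·60 + 49 → 19:49, same day
→ 2024-09-12 19:49 MAY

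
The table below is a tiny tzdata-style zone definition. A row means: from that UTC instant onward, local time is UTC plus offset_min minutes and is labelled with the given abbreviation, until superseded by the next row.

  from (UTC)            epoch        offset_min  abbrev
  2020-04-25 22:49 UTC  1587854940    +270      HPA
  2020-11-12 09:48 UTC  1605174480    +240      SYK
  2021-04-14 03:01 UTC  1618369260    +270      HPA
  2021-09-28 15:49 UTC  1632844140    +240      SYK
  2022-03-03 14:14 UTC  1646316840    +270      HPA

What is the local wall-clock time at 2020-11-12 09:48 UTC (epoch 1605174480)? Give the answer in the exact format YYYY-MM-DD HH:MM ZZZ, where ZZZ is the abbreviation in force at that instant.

2020-11-12 13:48 SYK

Query: 2020-11-12 09:48 UTC
Rule 2/5 (SYK, +04:00): 2020-11-12 09:48 UTC ≤ query < 2021-04-14 03:01 UTC
9·60 + 48 + 240 = 828 min
828 = 0·1440 + 828; 828 = 13·60 + 48 → 13:48, same day
→ 2020-11-12 13:48 SYK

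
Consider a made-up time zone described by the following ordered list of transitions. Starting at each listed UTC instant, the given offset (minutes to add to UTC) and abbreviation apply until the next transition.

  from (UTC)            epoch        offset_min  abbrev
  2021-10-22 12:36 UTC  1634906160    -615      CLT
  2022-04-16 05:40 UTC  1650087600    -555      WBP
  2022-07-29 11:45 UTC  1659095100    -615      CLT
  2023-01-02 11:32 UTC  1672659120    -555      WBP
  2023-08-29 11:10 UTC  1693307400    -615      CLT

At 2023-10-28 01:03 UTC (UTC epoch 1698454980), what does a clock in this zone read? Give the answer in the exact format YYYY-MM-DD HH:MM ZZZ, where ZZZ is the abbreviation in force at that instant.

2023-10-27 14:48 CLT

Query: 2023-10-28 01:03 UTC
Rule 5/5 (CLT, -10:15): 2023-08-29 11:10 UTC ≤ query < +∞
1·60 + 3 - 615 = -552 min
-552 = -1·1440 + 888; 888 = 14·60 + 48 → 14:48, 2023-10-28 - 1 day = 2023-10-27
→ 2023-10-27 14:48 CLT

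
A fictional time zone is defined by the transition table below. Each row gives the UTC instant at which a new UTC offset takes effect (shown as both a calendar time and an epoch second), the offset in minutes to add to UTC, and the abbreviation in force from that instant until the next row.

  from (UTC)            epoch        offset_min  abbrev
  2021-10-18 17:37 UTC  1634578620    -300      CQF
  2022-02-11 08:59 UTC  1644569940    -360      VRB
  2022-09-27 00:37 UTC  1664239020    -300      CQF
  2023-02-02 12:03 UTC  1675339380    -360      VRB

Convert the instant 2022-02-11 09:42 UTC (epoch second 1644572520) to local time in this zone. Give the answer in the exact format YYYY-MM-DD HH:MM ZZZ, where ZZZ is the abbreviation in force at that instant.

2022-02-11 03:42 VRB

Query: 2022-02-11 09:42 UTC
Rule 2/4 (VRB, -06:00): 2022-02-11 08:59 UTC ≤ query < 2022-09-27 00:37 UTC
9·60 + 42 - 360 = 222 min
222 = 0·1440 + 222; 222 = 3·60 + 42 → 03:42, same day
→ 2022-02-11 03:42 VRB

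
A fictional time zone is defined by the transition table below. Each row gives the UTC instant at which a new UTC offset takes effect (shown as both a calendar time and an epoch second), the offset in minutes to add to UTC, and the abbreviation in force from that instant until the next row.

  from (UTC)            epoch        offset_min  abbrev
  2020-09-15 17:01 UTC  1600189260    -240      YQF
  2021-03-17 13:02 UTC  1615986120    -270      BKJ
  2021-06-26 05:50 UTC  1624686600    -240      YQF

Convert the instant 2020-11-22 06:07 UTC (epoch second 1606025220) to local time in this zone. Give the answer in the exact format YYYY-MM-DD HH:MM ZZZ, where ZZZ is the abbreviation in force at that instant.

2020-11-22 02:07 YQF

Query: 2020-11-22 06:07 UTC
Rule 1/3 (YQF, -04:00): 2020-09-15 17:01 UTC ≤ query < 2021-03-17 13:02 UTC
6·60 + 7 - 240 = 127 min
127 = 0·1440 + 127; 127 = 2·60 + 7 → 02:07, same day
→ 2020-11-22 02:07 YQF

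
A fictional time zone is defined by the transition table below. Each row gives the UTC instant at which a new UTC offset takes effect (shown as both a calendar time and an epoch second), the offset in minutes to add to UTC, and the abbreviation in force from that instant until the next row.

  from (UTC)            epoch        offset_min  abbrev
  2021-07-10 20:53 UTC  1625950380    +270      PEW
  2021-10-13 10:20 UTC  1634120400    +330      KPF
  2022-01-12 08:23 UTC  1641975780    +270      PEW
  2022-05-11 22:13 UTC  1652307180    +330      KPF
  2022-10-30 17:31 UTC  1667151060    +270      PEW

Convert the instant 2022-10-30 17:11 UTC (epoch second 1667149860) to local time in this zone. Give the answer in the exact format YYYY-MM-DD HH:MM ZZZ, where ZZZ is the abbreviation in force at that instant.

2022-10-30 22:41 KPF

Query: 2022-10-30 17:11 UTC
Rule 4/5 (KPF, +05:30): 2022-05-11 22:13 UTC ≤ query < 2022-10-30 17:31 UTC
17·60 + 11 + 330 = 1361 min
1361 = 0·1440 + 1361; 1361 = 22·60 + 41 → 22:41, same day
→ 2022-10-30 22:41 KPF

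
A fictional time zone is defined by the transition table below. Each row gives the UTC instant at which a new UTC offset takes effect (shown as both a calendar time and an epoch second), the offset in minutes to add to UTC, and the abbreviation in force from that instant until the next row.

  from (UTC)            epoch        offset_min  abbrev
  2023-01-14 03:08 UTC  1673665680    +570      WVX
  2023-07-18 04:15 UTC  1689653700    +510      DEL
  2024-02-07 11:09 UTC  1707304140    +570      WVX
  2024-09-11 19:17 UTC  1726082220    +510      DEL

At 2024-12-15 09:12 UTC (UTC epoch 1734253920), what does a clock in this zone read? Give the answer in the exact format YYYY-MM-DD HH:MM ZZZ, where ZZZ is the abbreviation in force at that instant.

Query: 2024-12-15 09:12 UTC
Rule 4/4 (DEL, +08:30): 2024-09-11 19:17 UTC ≤ query < +∞
9·60 + 12 + 510 = 1062 min
1062 = 0·1440 + 1062; 1062 = 17·60 + 42 → 17:42, same day
→ 2024-12-15 17:42 DEL

2024-12-15 17:42 DEL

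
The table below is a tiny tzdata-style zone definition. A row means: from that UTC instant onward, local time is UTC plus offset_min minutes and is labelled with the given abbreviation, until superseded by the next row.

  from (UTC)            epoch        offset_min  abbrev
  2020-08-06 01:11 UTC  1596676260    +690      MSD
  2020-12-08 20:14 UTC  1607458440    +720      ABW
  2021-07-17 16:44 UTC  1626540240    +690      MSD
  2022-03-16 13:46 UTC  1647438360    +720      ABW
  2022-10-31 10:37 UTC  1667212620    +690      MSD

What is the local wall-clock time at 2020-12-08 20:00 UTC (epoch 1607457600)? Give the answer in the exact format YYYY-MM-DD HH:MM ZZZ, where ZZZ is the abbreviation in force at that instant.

Query: 2020-12-08 20:00 UTC
Rule 1/5 (MSD, +11:30): 2020-08-06 01:11 UTC ≤ query < 2020-12-08 20:14 UTC
20·60 + 0 + 690 = 1890 min
1890 = 1·1440 + 450; 450 = 7·60 + 30 → 07:30, 2020-12-08 + 1 day = 2020-12-09
→ 2020-12-09 07:30 MSD

2020-12-09 07:30 MSD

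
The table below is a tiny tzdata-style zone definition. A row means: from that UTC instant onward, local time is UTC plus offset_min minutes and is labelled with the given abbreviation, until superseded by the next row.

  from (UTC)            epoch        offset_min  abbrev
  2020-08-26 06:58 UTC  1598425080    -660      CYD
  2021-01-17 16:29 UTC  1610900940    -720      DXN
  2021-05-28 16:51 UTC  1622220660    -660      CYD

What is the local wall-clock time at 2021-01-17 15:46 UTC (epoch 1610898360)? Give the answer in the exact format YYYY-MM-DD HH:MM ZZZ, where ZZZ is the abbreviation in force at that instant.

Query: 2021-01-17 15:46 UTC
Rule 1/3 (CYD, -11:00): 2020-08-26 06:58 UTC ≤ query < 2021-01-17 16:29 UTC
15·60 + 46 - 660 = 286 min
286 = 0·1440 + 286; 286 = 4·60 + 46 → 04:46, same day
→ 2021-01-17 04:46 CYD

2021-01-17 04:46 CYD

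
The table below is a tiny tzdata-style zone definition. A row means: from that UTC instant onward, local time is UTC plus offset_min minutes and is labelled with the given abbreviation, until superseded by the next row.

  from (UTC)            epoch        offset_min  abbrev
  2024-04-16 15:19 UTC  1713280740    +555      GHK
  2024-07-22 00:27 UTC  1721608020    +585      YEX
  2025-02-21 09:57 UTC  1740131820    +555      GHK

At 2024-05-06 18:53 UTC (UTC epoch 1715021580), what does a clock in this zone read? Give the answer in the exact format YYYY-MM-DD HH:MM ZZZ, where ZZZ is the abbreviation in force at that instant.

2024-05-07 04:08 GHK

Query: 2024-05-06 18:53 UTC
Rule 1/3 (GHK, +09:15): 2024-04-16 15:19 UTC ≤ query < 2024-07-22 00:27 UTC
18·60 + 53 + 555 = 1688 min
1688 = 1·1440 + 248; 248 = 4·60 + 8 → 04:08, 2024-05-06 + 1 day = 2024-05-07
→ 2024-05-07 04:08 GHK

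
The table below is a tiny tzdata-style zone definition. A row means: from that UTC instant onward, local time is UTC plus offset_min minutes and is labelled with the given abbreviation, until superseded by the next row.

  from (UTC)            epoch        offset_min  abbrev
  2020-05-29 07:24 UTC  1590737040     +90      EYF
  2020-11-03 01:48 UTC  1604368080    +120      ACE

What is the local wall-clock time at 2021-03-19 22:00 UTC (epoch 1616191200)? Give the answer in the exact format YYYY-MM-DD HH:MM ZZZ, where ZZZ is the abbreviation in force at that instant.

2021-03-20 00:00 ACE

Query: 2021-03-19 22:00 UTC
Rule 2/2 (ACE, +02:00): 2020-11-03 01:48 UTC ≤ query < +∞
22·60 + 0 + 120 = 1440 min
1440 = 1·1440 + 0; 0 = 0·60 + 0 → 00:00, 2021-03-19 + 1 day = 2021-03-20
→ 2021-03-20 00:00 ACE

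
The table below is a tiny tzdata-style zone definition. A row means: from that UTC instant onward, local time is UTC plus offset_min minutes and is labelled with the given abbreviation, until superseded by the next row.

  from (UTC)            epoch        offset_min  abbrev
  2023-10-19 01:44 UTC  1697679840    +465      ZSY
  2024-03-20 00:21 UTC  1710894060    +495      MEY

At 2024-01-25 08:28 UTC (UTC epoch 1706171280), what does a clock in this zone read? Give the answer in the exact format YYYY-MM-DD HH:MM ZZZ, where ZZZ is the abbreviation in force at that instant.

2024-01-25 16:13 ZSY

Query: 2024-01-25 08:28 UTC
Rule 1/2 (ZSY, +07:45): 2023-10-19 01:44 UTC ≤ query < 2024-03-20 00:21 UTC
8·60 + 28 + 465 = 973 min
973 = 0·1440 + 973; 973 = 16·60 + 13 → 16:13, same day
→ 2024-01-25 16:13 ZSY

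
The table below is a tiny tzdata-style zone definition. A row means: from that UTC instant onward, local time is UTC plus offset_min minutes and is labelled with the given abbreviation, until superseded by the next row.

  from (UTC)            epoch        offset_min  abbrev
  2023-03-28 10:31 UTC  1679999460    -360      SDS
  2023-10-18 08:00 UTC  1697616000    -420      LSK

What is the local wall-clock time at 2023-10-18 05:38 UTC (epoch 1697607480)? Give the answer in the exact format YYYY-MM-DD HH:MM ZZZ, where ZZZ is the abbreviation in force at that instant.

Query: 2023-10-18 05:38 UTC
Rule 1/2 (SDS, -06:00): 2023-03-28 10:31 UTC ≤ query < 2023-10-18 08:00 UTC
5·60 + 38 - 360 = -22 min
-22 = -1·1440 + 1418; 1418 = 23·60 + 38 → 23:38, 2023-10-18 - 1 day = 2023-10-17
→ 2023-10-17 23:38 SDS

2023-10-17 23:38 SDS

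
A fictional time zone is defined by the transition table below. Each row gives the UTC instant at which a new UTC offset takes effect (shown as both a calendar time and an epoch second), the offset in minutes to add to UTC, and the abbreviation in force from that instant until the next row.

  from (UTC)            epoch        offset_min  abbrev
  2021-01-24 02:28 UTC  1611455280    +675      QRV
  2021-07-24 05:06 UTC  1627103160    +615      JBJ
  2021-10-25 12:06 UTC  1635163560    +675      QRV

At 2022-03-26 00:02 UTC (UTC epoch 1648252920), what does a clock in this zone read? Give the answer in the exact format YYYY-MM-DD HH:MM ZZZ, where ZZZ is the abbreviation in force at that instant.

2022-03-26 11:17 QRV

Query: 2022-03-26 00:02 UTC
Rule 3/3 (QRV, +11:15): 2021-10-25 12:06 UTC ≤ query < +∞
0·60 + 2 + 675 = 677 min
677 = 0·1440 + 677; 677 = 11·60 + 17 → 11:17, same day
→ 2022-03-26 11:17 QRV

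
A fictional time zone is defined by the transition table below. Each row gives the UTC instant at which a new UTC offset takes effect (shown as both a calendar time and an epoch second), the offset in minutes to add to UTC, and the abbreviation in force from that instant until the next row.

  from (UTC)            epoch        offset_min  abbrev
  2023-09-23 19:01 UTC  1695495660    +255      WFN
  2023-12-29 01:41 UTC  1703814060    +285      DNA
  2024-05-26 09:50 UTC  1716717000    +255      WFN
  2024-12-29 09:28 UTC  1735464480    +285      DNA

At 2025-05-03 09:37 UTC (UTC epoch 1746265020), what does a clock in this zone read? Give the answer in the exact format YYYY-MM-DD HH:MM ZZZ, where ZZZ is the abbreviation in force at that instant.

2025-05-03 14:22 DNA

Query: 2025-05-03 09:37 UTC
Rule 4/4 (DNA, +04:45): 2024-12-29 09:28 UTC ≤ query < +∞
9·60 + 37 + 285 = 862 min
862 = 0·1440 + 862; 862 = 14·60 + 22 → 14:22, same day
→ 2025-05-03 14:22 DNA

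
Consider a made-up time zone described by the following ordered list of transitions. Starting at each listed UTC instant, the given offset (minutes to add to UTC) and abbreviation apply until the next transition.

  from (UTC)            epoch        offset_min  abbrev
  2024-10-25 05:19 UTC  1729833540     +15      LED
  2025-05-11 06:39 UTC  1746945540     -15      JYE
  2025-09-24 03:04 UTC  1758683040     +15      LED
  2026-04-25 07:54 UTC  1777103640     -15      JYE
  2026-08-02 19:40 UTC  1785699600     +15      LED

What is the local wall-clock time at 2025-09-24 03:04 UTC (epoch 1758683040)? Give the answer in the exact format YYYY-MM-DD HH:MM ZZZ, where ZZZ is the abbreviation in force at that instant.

Query: 2025-09-24 03:04 UTC
Rule 3/5 (LED, +00:15): 2025-09-24 03:04 UTC ≤ query < 2026-04-25 07:54 UTC
3·60 + 4 + 15 = 199 min
199 = 0·1440 + 199; 199 = 3·60 + 19 → 03:19, same day
→ 2025-09-24 03:19 LED

2025-09-24 03:19 LED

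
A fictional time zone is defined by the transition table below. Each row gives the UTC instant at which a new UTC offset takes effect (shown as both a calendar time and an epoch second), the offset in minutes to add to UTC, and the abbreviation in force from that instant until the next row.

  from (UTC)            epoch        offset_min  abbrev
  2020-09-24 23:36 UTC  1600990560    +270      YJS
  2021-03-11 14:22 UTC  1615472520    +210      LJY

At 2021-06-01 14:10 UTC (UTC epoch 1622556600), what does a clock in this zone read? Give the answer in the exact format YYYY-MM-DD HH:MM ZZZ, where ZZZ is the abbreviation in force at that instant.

2021-06-01 17:40 LJY

Query: 2021-06-01 14:10 UTC
Rule 2/2 (LJY, +03:30): 2021-03-11 14:22 UTC ≤ query < +∞
14·60 + 10 + 210 = 1060 min
1060 = 0·1440 + 1060; 1060 = 17·60 + 40 → 17:40, same day
→ 2021-06-01 17:40 LJY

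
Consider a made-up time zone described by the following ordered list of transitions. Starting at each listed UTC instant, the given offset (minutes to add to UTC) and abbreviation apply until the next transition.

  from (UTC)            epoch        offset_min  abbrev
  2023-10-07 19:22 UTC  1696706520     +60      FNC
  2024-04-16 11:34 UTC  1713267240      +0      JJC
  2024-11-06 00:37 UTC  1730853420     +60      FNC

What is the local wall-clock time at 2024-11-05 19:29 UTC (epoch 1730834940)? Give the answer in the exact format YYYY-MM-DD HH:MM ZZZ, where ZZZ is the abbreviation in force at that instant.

2024-11-05 19:29 JJC

Query: 2024-11-05 19:29 UTC
Rule 2/3 (JJC, +00:00): 2024-04-16 11:34 UTC ≤ query < 2024-11-06 00:37 UTC
19·60 + 29 + 0 = 1169 min
1169 = 0·1440 + 1169; 1169 = 19·60 + 29 → 19:29, same day
→ 2024-11-05 19:29 JJC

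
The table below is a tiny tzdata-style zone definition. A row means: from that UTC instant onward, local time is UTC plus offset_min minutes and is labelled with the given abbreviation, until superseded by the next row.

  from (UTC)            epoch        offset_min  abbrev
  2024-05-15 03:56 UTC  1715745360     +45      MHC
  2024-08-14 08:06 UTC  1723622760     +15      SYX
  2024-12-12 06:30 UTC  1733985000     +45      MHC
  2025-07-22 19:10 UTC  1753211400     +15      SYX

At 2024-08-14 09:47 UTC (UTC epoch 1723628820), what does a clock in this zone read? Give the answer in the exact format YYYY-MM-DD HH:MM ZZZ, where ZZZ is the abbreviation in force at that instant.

2024-08-14 10:02 SYX

Query: 2024-08-14 09:47 UTC
Rule 2/4 (SYX, +00:15): 2024-08-14 08:06 UTC ≤ query < 2024-12-12 06:30 UTC
9·60 + 47 + 15 = 602 min
602 = 0·1440 + 602; 602 = 10·60 + 2 → 10:02, same day
→ 2024-08-14 10:02 SYX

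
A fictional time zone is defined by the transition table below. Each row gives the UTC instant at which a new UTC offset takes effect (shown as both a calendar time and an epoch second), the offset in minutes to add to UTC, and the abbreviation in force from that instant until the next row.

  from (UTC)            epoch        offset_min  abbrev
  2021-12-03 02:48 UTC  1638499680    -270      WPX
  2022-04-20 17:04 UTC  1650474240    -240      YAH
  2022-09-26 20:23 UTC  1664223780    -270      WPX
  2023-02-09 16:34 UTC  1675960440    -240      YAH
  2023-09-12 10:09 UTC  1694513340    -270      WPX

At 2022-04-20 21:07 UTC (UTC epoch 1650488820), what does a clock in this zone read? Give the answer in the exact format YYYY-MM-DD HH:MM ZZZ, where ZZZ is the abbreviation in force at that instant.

Query: 2022-04-20 21:07 UTC
Rule 2/5 (YAH, -04:00): 2022-04-20 17:04 UTC ≤ query < 2022-09-26 20:23 UTC
21·60 + 7 - 240 = 1027 min
1027 = 0·1440 + 1027; 1027 = 17·60 + 7 → 17:07, same day
→ 2022-04-20 17:07 YAH

2022-04-20 17:07 YAH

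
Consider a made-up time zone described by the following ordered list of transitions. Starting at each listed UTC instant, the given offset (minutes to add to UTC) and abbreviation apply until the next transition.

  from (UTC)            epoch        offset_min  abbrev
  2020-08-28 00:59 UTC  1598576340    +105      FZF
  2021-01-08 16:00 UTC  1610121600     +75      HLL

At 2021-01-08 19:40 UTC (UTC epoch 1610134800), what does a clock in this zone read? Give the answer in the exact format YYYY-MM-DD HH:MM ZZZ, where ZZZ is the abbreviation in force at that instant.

2021-01-08 20:55 HLL

Query: 2021-01-08 19:40 UTC
Rule 2/2 (HLL, +01:15): 2021-01-08 16:00 UTC ≤ query < +∞
19·60 + 40 + 75 = 1255 min
1255 = 0·1440 + 1255; 1255 = 20·60 + 55 → 20:55, same day
→ 2021-01-08 20:55 HLL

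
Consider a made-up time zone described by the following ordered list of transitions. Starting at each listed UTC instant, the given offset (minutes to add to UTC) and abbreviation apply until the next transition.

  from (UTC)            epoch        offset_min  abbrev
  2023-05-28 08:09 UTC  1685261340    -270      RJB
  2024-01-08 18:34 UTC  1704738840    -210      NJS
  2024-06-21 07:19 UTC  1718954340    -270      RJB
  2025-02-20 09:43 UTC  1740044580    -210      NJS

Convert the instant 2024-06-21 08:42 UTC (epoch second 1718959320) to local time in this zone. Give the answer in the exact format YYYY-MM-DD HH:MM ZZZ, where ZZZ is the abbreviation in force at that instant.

2024-06-21 04:12 RJB

Query: 2024-06-21 08:42 UTC
Rule 3/4 (RJB, -04:30): 2024-06-21 07:19 UTC ≤ query < 2025-02-20 09:43 UTC
8·60 + 42 - 270 = 252 min
252 = 0·1440 + 252; 252 = 4·60 + 12 → 04:12, same day
→ 2024-06-21 04:12 RJB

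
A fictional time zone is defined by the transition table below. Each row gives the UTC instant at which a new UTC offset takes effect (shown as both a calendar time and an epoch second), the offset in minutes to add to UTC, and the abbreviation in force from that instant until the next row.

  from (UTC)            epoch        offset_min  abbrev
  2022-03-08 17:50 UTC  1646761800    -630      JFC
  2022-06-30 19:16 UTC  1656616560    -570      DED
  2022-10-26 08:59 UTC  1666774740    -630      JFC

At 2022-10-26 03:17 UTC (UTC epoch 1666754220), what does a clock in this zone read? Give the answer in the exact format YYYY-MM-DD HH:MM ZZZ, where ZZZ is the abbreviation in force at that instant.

Query: 2022-10-26 03:17 UTC
Rule 2/3 (DED, -09:30): 2022-06-30 19:16 UTC ≤ query < 2022-10-26 08:59 UTC
3·60 + 17 - 570 = -373 min
-373 = -1·1440 + 1067; 1067 = 17·60 + 47 → 17:47, 2022-10-26 - 1 day = 2022-10-25
→ 2022-10-25 17:47 DED

2022-10-25 17:47 DED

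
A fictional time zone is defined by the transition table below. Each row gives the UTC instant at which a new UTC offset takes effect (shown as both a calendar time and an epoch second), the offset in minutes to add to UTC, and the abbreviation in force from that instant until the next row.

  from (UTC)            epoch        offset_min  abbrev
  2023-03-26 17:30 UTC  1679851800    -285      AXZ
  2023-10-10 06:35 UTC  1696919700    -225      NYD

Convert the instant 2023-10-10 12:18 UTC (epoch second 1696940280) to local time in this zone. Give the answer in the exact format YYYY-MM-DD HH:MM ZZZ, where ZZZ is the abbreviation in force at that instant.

2023-10-10 08:33 NYD

Query: 2023-10-10 12:18 UTC
Rule 2/2 (NYD, -03:45): 2023-10-10 06:35 UTC ≤ query < +∞
12·60 + 18 - 225 = 513 min
513 = 0·1440 + 513; 513 = 8·60 + 33 → 08:33, same day
→ 2023-10-10 08:33 NYD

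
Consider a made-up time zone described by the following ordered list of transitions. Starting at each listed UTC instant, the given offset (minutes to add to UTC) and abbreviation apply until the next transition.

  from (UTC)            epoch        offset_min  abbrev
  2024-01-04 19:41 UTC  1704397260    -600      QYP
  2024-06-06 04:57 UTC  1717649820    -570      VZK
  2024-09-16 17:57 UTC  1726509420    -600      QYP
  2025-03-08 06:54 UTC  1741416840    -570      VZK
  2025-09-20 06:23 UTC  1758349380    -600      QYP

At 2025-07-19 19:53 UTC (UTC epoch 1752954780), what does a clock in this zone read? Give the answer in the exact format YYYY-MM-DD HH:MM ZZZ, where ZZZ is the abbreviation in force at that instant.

2025-07-19 10:23 VZK

Query: 2025-07-19 19:53 UTC
Rule 4/5 (VZK, -09:30): 2025-03-08 06:54 UTC ≤ query < 2025-09-20 06:23 UTC
19·60 + 53 - 570 = 623 min
623 = 0·1440 + 623; 623 = 10·60 + 23 → 10:23, same day
→ 2025-07-19 10:23 VZK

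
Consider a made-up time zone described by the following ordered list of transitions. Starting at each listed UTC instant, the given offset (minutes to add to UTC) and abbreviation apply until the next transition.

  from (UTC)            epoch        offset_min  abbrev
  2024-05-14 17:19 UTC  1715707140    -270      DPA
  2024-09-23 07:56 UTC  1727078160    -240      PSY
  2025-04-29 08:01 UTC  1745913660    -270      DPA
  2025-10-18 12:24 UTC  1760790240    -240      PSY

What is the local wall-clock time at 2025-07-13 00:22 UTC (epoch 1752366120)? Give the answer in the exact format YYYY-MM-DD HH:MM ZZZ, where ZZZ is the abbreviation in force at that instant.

2025-07-12 19:52 DPA

Query: 2025-07-13 00:22 UTC
Rule 3/4 (DPA, -04:30): 2025-04-29 08:01 UTC ≤ query < 2025-10-18 12:24 UTC
0·60 + 22 - 270 = -248 min
-248 = -1·1440 + 1192; 1192 = 19·60 + 52 → 19:52, 2025-07-13 - 1 day = 2025-07-12
→ 2025-07-12 19:52 DPA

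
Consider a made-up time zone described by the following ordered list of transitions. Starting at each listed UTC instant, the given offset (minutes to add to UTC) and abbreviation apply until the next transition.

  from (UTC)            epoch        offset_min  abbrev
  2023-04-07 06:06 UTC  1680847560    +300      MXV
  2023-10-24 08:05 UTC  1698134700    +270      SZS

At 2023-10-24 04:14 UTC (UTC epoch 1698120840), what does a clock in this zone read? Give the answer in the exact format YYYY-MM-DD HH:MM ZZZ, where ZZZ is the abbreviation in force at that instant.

2023-10-24 09:14 MXV

Query: 2023-10-24 04:14 UTC
Rule 1/2 (MXV, +05:00): 2023-04-07 06:06 UTC ≤ query < 2023-10-24 08:05 UTC
4·60 + 14 + 300 = 554 min
554 = 0·1440 + 554; 554 = 9·60 + 14 → 09:14, same day
→ 2023-10-24 09:14 MXV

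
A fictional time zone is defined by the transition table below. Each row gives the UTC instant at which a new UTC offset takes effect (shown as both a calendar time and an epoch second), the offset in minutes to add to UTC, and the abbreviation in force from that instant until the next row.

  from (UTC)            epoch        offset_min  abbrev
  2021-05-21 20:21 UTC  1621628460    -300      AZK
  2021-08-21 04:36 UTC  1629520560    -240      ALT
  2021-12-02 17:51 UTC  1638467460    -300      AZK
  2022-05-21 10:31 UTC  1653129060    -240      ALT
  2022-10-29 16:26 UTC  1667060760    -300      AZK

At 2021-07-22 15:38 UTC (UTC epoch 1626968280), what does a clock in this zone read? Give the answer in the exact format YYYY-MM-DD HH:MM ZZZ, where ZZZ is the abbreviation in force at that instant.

2021-07-22 10:38 AZK

Query: 2021-07-22 15:38 UTC
Rule 1/5 (AZK, -05:00): 2021-05-21 20:21 UTC ≤ query < 2021-08-21 04:36 UTC
15·60 + 38 - 300 = 638 min
638 = 0·1440 + 638; 638 = 10·60 + 38 → 10:38, same day
→ 2021-07-22 10:38 AZK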